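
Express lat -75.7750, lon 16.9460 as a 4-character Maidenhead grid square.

Shift to the Maidenhead origin (180°W, 90°S): lon 196.95, lat 14.22.
Field: 196.95/20 → 9 → J, 14.22/10 → 1 → B; chars JB.
Square: 16.95/2 → 8, 4.22/1 → 4; chars 84.

JB84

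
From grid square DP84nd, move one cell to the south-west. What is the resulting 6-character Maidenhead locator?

DP84mc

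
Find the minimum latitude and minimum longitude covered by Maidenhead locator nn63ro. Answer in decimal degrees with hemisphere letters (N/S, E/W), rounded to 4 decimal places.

43.5833° N, 93.4167° E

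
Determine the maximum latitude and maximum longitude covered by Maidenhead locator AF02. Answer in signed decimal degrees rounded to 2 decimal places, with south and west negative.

Field A=0, F=5: +0·20° lon, +5·10° lat → SW at lon -180°, lat -40°.
Square 0, 2: +0·2° lon, +2·1° lat → SW at lon -180°, lat -38°.
Cell spans 2° lon × 1° lat. NE corner is SW corner plus one full cell.
latitude -37.00, longitude -178.00.

-37.00, -178.00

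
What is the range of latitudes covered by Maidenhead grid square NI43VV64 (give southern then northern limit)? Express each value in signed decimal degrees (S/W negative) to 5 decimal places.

-6.10833, -6.10417

Field N=13, I=8: +13·20° lon, +8·10° lat → SW at lon 80°, lat -10°.
Square 4, 3: +4·2° lon, +3·1° lat → SW at lon 88°, lat -7°.
Subsquare v=21, v=21: +21·0.0833333° lon, +21·0.0416667° lat → SW at lon 89.75°, lat -6.125°.
Extended square 6, 4: +6·0.00833333° lon, +4·0.00416667° lat → SW at lon 89.8°, lat -6.10833°.
Cell spans 0.00833333° lon × 0.00416667° lat.
south -6.10833, north -6.10417.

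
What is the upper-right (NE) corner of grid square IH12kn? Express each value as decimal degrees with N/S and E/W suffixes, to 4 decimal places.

Field I=8, H=7: +8·20° lon, +7·10° lat → SW at lon -20°, lat -20°.
Square 1, 2: +1·2° lon, +2·1° lat → SW at lon -18°, lat -18°.
Subsquare k=10, n=13: +10·0.0833333° lon, +13·0.0416667° lat → SW at lon -17.1667°, lat -17.4583°.
Cell spans 0.0833333° lon × 0.0416667° lat. NE corner is SW corner plus one full cell.
latitude 17.4167° S, longitude 17.0833° W.

17.4167° S, 17.0833° W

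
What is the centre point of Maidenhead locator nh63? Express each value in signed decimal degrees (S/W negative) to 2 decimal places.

Field N=13, H=7: +13·20° lon, +7·10° lat → SW at lon 80°, lat -20°.
Square 6, 3: +6·2° lon, +3·1° lat → SW at lon 92°, lat -17°.
Cell spans 2° lon × 1° lat. Centre is SW corner plus half of each.
latitude -16.50, longitude 93.00.

-16.50, 93.00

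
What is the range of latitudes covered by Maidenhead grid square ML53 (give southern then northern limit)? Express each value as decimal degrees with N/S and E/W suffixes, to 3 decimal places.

Field M=12, L=11: +12·20° lon, +11·10° lat → SW at lon 60°, lat 20°.
Square 5, 3: +5·2° lon, +3·1° lat → SW at lon 70°, lat 23°.
Cell spans 2° lon × 1° lat.
south 23.000° N, north 24.000° N.

23.000° N, 24.000° N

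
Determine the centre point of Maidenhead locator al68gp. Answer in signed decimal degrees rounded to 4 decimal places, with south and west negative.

28.6458, -167.4583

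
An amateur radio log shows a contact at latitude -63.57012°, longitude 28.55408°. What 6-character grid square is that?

KC46gk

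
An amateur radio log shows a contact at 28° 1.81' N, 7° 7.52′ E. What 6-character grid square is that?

Add 180° to longitude and 90° to latitude: 187.1253, 118.0302.
Field: 187.1253/20 → 9 → J, 118.0302/10 → 11 → L; chars JL.
Square: 7.1253/2 → 3, 8.0302/1 → 8; chars 38.
Subsquare: 1.1253/0.0833333 → 13 → n, 0.0302/0.0416667 → 0 → a; chars na.

JL38na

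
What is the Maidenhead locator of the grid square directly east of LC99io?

LC99jo

Longitude subsquare i = 8; +1 → 9 = j.
The latitude characters are unchanged.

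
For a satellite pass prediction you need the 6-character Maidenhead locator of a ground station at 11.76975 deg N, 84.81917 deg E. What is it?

Add 180° to longitude and 90° to latitude: 264.8192, 101.7698.
Field: 264.8192/20 → 13 → N, 101.7698/10 → 10 → K; chars NK.
Square: 4.8192/2 → 2, 1.7698/1 → 1; chars 21.
Subsquare: 0.8192/0.0833333 → 9 → j, 0.7698/0.0416667 → 18 → s; chars js.

NK21js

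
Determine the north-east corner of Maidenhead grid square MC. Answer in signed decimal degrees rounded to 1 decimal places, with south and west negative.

Field M=12, C=2: +12·20° lon, +2·10° lat → SW at lon 60°, lat -70°.
Cell spans 20° lon × 10° lat. NE corner is SW corner plus one full cell.
latitude -60.0, longitude 80.0.

-60.0, 80.0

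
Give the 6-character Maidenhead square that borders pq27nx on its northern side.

PQ28na

Latitude subsquare x = 23; +1 → 24, wraps to 0 = a, carry into square.
Latitude square 7; +1 → 8.
The longitude characters are unchanged.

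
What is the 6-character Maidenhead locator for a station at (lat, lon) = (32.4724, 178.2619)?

Shift to the Maidenhead origin (180°W, 90°S): lon 358.2619, lat 122.4724.
Field: 358.2619/20 → 17 → R, 122.4724/10 → 12 → M; chars RM.
Square: 18.2619/2 → 9, 2.4724/1 → 2; chars 92.
Subsquare: 0.2619/0.0833333 → 3 → d, 0.4724/0.0416667 → 11 → l; chars dl.

RM92dl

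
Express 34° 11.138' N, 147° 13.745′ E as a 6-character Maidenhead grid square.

QM34oe

Add 180° to longitude and 90° to latitude: 327.2291, 124.1856.
Field (20°×10°, letters A–R): 327.2291/20 → 16 → Q, 124.1856/10 → 12 → M; chars QM.
Square (2°×1°, digits 0–9): 7.2291/2 → 3, 4.1856/1 → 4; chars 34.
Subsquare (5′×2.5′, letters a–x): 1.2291/0.0833333 → 14 → o, 0.1856/0.0416667 → 4 → e; chars oe.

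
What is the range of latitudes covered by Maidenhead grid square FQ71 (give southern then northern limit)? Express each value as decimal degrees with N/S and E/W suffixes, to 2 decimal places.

71.00° N, 72.00° N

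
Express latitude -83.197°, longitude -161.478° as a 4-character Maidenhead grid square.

AA96

Add 180° to longitude and 90° to latitude: 18.52, 6.80.
Field: lon ⌊18.52/20⌋ = 0 → A; lat ⌊6.80/10⌋ = 0 → A.
Square: lon ⌊18.52/2⌋ = 9; lat ⌊6.80/1⌋ = 6.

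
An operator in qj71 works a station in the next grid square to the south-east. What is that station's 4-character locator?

QJ80

Longitude square 7; +1 → 8.
Latitude square 1; −1 → 0.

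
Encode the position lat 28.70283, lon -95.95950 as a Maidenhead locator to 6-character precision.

Shift to the Maidenhead origin (180°W, 90°S): lon 84.0405, lat 118.7028.
Field: lon ⌊84.0405/20⌋ = 4 → E; lat ⌊118.7028/10⌋ = 11 → L.
Square: lon ⌊4.0405/2⌋ = 2; lat ⌊8.7028/1⌋ = 8.
Subsquare: lon ⌊0.0405/0.0833333⌋ = 0 → a; lat ⌊0.7028/0.0416667⌋ = 16 → q.

EL28aq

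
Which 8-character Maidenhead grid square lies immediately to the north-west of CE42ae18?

Longitude extended square 1; −1 → 0.
Latitude extended square 8; +1 → 9.

CE42ae09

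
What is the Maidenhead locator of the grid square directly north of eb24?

Latitude square 4; +1 → 5.
The longitude characters are unchanged.

EB25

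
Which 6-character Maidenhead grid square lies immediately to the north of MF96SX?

Latitude subsquare x = 23; +1 → 24, wraps to 0 = a, carry into square.
Latitude square 6; +1 → 7.
The longitude characters are unchanged.

MF97sa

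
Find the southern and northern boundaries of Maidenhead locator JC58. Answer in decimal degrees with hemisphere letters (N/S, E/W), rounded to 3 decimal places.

Field J=9, C=2: +9·20° lon, +2·10° lat → SW at lon 0°, lat -70°.
Square 5, 8: +5·2° lon, +8·1° lat → SW at lon 10°, lat -62°.
Cell spans 2° lon × 1° lat.
south 62.000° S, north 61.000° S.

62.000° S, 61.000° S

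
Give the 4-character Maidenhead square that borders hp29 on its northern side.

HQ20

Latitude square 9; +1 → 10, wraps to 0, carry into field.
Latitude field P = 15; +1 → 16 = Q.
The longitude characters are unchanged.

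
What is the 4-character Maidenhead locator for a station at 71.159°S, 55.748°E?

LB78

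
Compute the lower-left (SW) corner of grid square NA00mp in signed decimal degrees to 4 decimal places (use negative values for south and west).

-89.3750, 81.0000

Field N=13, A=0: +13·20° lon, +0·10° lat → SW at lon 80°, lat -90°.
Square 0, 0: +0·2° lon, +0·1° lat → SW at lon 80°, lat -90°.
Subsquare m=12, p=15: +12·0.0833333° lon, +15·0.0416667° lat → SW at lon 81°, lat -89.375°.
latitude -89.3750, longitude 81.0000.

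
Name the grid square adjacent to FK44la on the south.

Latitude subsquare a = 0; −1 → -1, wraps to 23 = x, carry into square.
Latitude square 4; −1 → 3.
The longitude characters are unchanged.

FK43lx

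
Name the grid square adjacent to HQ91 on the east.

IQ01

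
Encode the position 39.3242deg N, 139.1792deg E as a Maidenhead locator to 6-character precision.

Offset from 180°W / 90°S: lon 319.1792°, lat 129.3242°.
Field (20°×10°, letters A–R): lon ⌊319.1792/20⌋ = 15 → P; lat ⌊129.3242/10⌋ = 12 → M.
Square (2°×1°, digits 0–9): lon ⌊19.1792/2⌋ = 9; lat ⌊9.3242/1⌋ = 9.
Subsquare (5′×2.5′, letters a–x): lon ⌊1.1792/0.0833333⌋ = 14 → o; lat ⌊0.3242/0.0416667⌋ = 7 → h.

PM99oh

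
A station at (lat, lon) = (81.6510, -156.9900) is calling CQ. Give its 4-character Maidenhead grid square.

BR11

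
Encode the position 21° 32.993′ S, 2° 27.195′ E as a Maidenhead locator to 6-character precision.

JG18fk

Add 180° to longitude and 90° to latitude: 182.4532, 68.4501.
Field: 182.4532/20 → 9 → J, 68.4501/10 → 6 → G; chars JG.
Square: 2.4532/2 → 1, 8.4501/1 → 8; chars 18.
Subsquare: 0.4532/0.0833333 → 5 → f, 0.4501/0.0416667 → 10 → k; chars fk.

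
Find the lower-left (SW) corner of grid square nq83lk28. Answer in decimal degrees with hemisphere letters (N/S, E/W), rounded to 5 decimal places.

73.45000° N, 96.93333° E

Field N=13, Q=16: +13·20° lon, +16·10° lat → SW at lon 80°, lat 70°.
Square 8, 3: +8·2° lon, +3·1° lat → SW at lon 96°, lat 73°.
Subsquare l=11, k=10: +11·0.0833333° lon, +10·0.0416667° lat → SW at lon 96.9167°, lat 73.4167°.
Extended square 2, 8: +2·0.00833333° lon, +8·0.00416667° lat → SW at lon 96.9333°, lat 73.45°.
latitude 73.45000° N, longitude 96.93333° E.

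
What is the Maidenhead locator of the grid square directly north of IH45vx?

Latitude subsquare x = 23; +1 → 24, wraps to 0 = a, carry into square.
Latitude square 5; +1 → 6.
The longitude characters are unchanged.

IH46va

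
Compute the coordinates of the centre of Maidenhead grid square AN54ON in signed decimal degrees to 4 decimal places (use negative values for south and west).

44.5625, -168.7917

Field A=0, N=13: +0·20° lon, +13·10° lat → SW at lon -180°, lat 40°.
Square 5, 4: +5·2° lon, +4·1° lat → SW at lon -170°, lat 44°.
Subsquare o=14, n=13: +14·0.0833333° lon, +13·0.0416667° lat → SW at lon -168.833°, lat 44.5417°.
Cell spans 0.0833333° lon × 0.0416667° lat. Centre is SW corner plus half of each.
latitude 44.5625, longitude -168.7917.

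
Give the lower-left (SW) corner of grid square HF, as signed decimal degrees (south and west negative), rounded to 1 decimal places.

Field H=7, F=5: +7·20° lon, +5·10° lat → SW at lon -40°, lat -40°.
latitude -40.0, longitude -40.0.

-40.0, -40.0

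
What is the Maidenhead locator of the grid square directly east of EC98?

FC08

Longitude square 9; +1 → 10, wraps to 0, carry into field.
Longitude field E = 4; +1 → 5 = F.
The latitude characters are unchanged.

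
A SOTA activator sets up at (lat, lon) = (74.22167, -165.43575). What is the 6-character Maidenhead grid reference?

Shift to the Maidenhead origin (180°W, 90°S): lon 14.5642, lat 164.2217.
Field (20°×10°, letters A–R): lon ⌊14.5642/20⌋ = 0 → A; lat ⌊164.2217/10⌋ = 16 → Q.
Square (2°×1°, digits 0–9): lon ⌊14.5642/2⌋ = 7; lat ⌊4.2217/1⌋ = 4.
Subsquare (5′×2.5′, letters a–x): lon ⌊0.5642/0.0833333⌋ = 6 → g; lat ⌊0.2217/0.0416667⌋ = 5 → f.

AQ74gf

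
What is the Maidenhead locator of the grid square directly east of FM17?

Longitude square 1; +1 → 2.
The latitude characters are unchanged.

FM27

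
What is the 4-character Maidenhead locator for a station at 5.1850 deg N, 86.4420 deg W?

EJ65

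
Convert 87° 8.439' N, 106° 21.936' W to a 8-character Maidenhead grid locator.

DR67td63

Shift to the Maidenhead origin (180°W, 90°S): lon 73.63440, lat 177.14065.
Field: 73.63440/20 → 3 → D, 177.14065/10 → 17 → R; chars DR.
Square: 13.63440/2 → 6, 7.14065/1 → 7; chars 67.
Subsquare: 1.63440/0.0833333 → 19 → t, 0.14065/0.0416667 → 3 → d; chars td.
Extended square: 0.05107/0.00833333 → 6, 0.01565/0.00416667 → 3; chars 63.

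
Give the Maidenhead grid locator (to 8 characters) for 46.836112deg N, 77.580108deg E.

MN86su90

Add 180° to longitude and 90° to latitude: 257.58011, 136.83611.
Field: 257.58011/20 → 12 → M, 136.83611/10 → 13 → N; chars MN.
Square: 17.58011/2 → 8, 6.83611/1 → 6; chars 86.
Subsquare: 1.58011/0.0833333 → 18 → s, 0.83611/0.0416667 → 20 → u; chars su.
Extended square: 0.08011/0.00833333 → 9, 0.00278/0.00416667 → 0; chars 90.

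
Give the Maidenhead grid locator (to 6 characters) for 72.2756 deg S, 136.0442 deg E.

PB87ar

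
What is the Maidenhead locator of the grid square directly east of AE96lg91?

Longitude extended square 9; +1 → 10, wraps to 0, carry into subsquare.
Longitude subsquare l = 11; +1 → 12 = m.
The latitude characters are unchanged.

AE96mg01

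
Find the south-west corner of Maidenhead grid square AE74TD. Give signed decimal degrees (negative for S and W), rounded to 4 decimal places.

-45.8750, -164.4167

Field A=0, E=4: +0·20° lon, +4·10° lat → SW at lon -180°, lat -50°.
Square 7, 4: +7·2° lon, +4·1° lat → SW at lon -166°, lat -46°.
Subsquare t=19, d=3: +19·0.0833333° lon, +3·0.0416667° lat → SW at lon -164.417°, lat -45.875°.
latitude -45.8750, longitude -164.4167.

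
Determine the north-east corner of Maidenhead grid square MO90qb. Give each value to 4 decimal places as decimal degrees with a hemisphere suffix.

Field M=12, O=14: +12·20° lon, +14·10° lat → SW at lon 60°, lat 50°.
Square 9, 0: +9·2° lon, +0·1° lat → SW at lon 78°, lat 50°.
Subsquare q=16, b=1: +16·0.0833333° lon, +1·0.0416667° lat → SW at lon 79.3333°, lat 50.0417°.
Cell spans 0.0833333° lon × 0.0416667° lat. NE corner is SW corner plus one full cell.
latitude 50.0833° N, longitude 79.4167° E.

50.0833° N, 79.4167° E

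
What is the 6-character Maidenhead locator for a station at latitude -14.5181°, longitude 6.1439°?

Add 180° to longitude and 90° to latitude: 186.1439, 75.4819.
Field: lon ⌊186.1439/20⌋ = 9 → J; lat ⌊75.4819/10⌋ = 7 → H.
Square: lon ⌊6.1439/2⌋ = 3; lat ⌊5.4819/1⌋ = 5.
Subsquare: lon ⌊0.1439/0.0833333⌋ = 1 → b; lat ⌊0.4819/0.0416667⌋ = 11 → l.

JH35bl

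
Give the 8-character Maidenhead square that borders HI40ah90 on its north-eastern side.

HI40bh01

Longitude extended square 9; +1 → 10, wraps to 0, carry into subsquare.
Longitude subsquare a = 0; +1 → 1 = b.
Latitude extended square 0; +1 → 1.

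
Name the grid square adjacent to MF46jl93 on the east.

MF46kl03

Longitude extended square 9; +1 → 10, wraps to 0, carry into subsquare.
Longitude subsquare j = 9; +1 → 10 = k.
The latitude characters are unchanged.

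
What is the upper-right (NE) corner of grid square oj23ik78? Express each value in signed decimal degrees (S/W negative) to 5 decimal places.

3.45417, 104.73333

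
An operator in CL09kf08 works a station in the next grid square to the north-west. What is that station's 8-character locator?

Longitude extended square 0; −1 → -1, wraps to 9, carry into subsquare.
Longitude subsquare k = 10; −1 → 9 = j.
Latitude extended square 8; +1 → 9.

CL09jf99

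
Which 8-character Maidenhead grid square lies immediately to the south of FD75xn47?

FD75xn46

Latitude extended square 7; −1 → 6.
The longitude characters are unchanged.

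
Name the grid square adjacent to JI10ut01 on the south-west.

JI10tt90

Longitude extended square 0; −1 → -1, wraps to 9, carry into subsquare.
Longitude subsquare u = 20; −1 → 19 = t.
Latitude extended square 1; −1 → 0.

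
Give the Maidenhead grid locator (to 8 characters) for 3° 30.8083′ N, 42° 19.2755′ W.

Offset from 180°W / 90°S: lon 137.67874°, lat 93.51347°.
Field: lon ⌊137.67874/20⌋ = 6 → G; lat ⌊93.51347/10⌋ = 9 → J.
Square: lon ⌊17.67874/2⌋ = 8; lat ⌊3.51347/1⌋ = 3.
Subsquare: lon ⌊1.67874/0.0833333⌋ = 20 → u; lat ⌊0.51347/0.0416667⌋ = 12 → m.
Extended square: lon ⌊0.01208/0.00833333⌋ = 1; lat ⌊0.01347/0.00416667⌋ = 3.

GJ83um13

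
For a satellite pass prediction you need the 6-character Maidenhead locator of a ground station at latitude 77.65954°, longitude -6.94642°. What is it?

Add 180° to longitude and 90° to latitude: 173.0536, 167.6595.
Field: 173.0536/20 → 8 → I, 167.6595/10 → 16 → Q; chars IQ.
Square: 13.0536/2 → 6, 7.6595/1 → 7; chars 67.
Subsquare: 1.0536/0.0833333 → 12 → m, 0.6595/0.0416667 → 15 → p; chars mp.

IQ67mp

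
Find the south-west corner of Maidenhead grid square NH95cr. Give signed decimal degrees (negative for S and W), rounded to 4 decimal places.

-14.2917, 98.1667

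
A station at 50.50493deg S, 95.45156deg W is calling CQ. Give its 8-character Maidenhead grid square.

Add 180° to longitude and 90° to latitude: 84.54844, 39.49507.
Field: 84.54844/20 → 4 → E, 39.49507/10 → 3 → D; chars ED.
Square: 4.54844/2 → 2, 9.49507/1 → 9; chars 29.
Subsquare: 0.54844/0.0833333 → 6 → g, 0.49507/0.0416667 → 11 → l; chars gl.
Extended square: 0.04844/0.00833333 → 5, 0.03674/0.00416667 → 8; chars 58.

ED29gl58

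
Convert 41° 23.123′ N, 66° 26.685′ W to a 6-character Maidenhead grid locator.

Offset from 180°W / 90°S: lon 113.5553°, lat 131.3854°.
Field: lon ⌊113.5553/20⌋ = 5 → F; lat ⌊131.3854/10⌋ = 13 → N.
Square: lon ⌊13.5553/2⌋ = 6; lat ⌊1.3854/1⌋ = 1.
Subsquare: lon ⌊1.5553/0.0833333⌋ = 18 → s; lat ⌊0.3854/0.0416667⌋ = 9 → j.

FN61sj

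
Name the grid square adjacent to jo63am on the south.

Latitude subsquare m = 12; −1 → 11 = l.
The longitude characters are unchanged.

JO63al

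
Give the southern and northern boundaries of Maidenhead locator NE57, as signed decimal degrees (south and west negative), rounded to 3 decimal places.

-43.000, -42.000

Field N=13, E=4: +13·20° lon, +4·10° lat → SW at lon 80°, lat -50°.
Square 5, 7: +5·2° lon, +7·1° lat → SW at lon 90°, lat -43°.
Cell spans 2° lon × 1° lat.
south -43.000, north -42.000.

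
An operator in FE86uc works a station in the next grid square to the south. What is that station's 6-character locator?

FE86ub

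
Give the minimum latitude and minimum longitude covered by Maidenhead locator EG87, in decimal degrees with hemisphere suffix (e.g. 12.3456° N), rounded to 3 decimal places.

23.000° S, 84.000° W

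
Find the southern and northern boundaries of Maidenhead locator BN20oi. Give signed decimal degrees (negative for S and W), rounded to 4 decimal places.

40.3333, 40.3750

Field B=1, N=13: +1·20° lon, +13·10° lat → SW at lon -160°, lat 40°.
Square 2, 0: +2·2° lon, +0·1° lat → SW at lon -156°, lat 40°.
Subsquare o=14, i=8: +14·0.0833333° lon, +8·0.0416667° lat → SW at lon -154.833°, lat 40.3333°.
Cell spans 0.0833333° lon × 0.0416667° lat.
south 40.3333, north 40.3750.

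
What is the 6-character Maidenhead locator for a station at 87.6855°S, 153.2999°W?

BA32ih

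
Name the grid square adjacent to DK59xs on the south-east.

DK69ar

Longitude subsquare x = 23; +1 → 24, wraps to 0 = a, carry into square.
Longitude square 5; +1 → 6.
Latitude subsquare s = 18; −1 → 17 = r.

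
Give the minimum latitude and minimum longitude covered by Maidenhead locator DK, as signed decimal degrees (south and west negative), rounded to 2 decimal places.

10.00, -120.00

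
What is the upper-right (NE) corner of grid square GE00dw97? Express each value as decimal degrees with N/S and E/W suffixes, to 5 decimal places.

49.05000° S, 59.66667° W

Field G=6, E=4: +6·20° lon, +4·10° lat → SW at lon -60°, lat -50°.
Square 0, 0: +0·2° lon, +0·1° lat → SW at lon -60°, lat -50°.
Subsquare d=3, w=22: +3·0.0833333° lon, +22·0.0416667° lat → SW at lon -59.75°, lat -49.0833°.
Extended square 9, 7: +9·0.00833333° lon, +7·0.00416667° lat → SW at lon -59.675°, lat -49.0542°.
Cell spans 0.00833333° lon × 0.00416667° lat. NE corner is SW corner plus one full cell.
latitude 49.05000° S, longitude 59.66667° W.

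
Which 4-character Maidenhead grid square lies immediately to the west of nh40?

NH30

Longitude square 4; −1 → 3.
The latitude characters are unchanged.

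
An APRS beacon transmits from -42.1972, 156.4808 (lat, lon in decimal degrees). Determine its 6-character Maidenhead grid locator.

QE87ft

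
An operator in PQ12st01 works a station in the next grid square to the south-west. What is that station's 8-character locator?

Longitude extended square 0; −1 → -1, wraps to 9, carry into subsquare.
Longitude subsquare s = 18; −1 → 17 = r.
Latitude extended square 1; −1 → 0.

PQ12rt90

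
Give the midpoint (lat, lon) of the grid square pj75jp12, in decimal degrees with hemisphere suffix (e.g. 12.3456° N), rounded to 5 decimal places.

Field P=15, J=9: +15·20° lon, +9·10° lat → SW at lon 120°, lat 0°.
Square 7, 5: +7·2° lon, +5·1° lat → SW at lon 134°, lat 5°.
Subsquare j=9, p=15: +9·0.0833333° lon, +15·0.0416667° lat → SW at lon 134.75°, lat 5.625°.
Extended square 1, 2: +1·0.00833333° lon, +2·0.00416667° lat → SW at lon 134.758°, lat 5.63333°.
Cell spans 0.00833333° lon × 0.00416667° lat. Centre is SW corner plus half of each.
latitude 5.63542° N, longitude 134.76250° E.

5.63542° N, 134.76250° E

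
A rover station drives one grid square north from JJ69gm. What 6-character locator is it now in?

JJ69gn

Latitude subsquare m = 12; +1 → 13 = n.
The longitude characters are unchanged.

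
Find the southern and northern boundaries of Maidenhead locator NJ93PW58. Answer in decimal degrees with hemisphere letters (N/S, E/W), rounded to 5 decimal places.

Field N=13, J=9: +13·20° lon, +9·10° lat → SW at lon 80°, lat 0°.
Square 9, 3: +9·2° lon, +3·1° lat → SW at lon 98°, lat 3°.
Subsquare p=15, w=22: +15·0.0833333° lon, +22·0.0416667° lat → SW at lon 99.25°, lat 3.91667°.
Extended square 5, 8: +5·0.00833333° lon, +8·0.00416667° lat → SW at lon 99.2917°, lat 3.95°.
Cell spans 0.00833333° lon × 0.00416667° lat.
south 3.95000° N, north 3.95417° N.

3.95000° N, 3.95417° N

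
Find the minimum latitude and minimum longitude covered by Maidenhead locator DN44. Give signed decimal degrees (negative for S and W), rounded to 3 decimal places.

Field D=3, N=13: +3·20° lon, +13·10° lat → SW at lon -120°, lat 40°.
Square 4, 4: +4·2° lon, +4·1° lat → SW at lon -112°, lat 44°.
latitude 44.000, longitude -112.000.

44.000, -112.000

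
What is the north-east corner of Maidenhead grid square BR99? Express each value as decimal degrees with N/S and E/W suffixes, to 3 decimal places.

Field B=1, R=17: +1·20° lon, +17·10° lat → SW at lon -160°, lat 80°.
Square 9, 9: +9·2° lon, +9·1° lat → SW at lon -142°, lat 89°.
Cell spans 2° lon × 1° lat. NE corner is SW corner plus one full cell.
latitude 90.000° N, longitude 140.000° W.

90.000° N, 140.000° W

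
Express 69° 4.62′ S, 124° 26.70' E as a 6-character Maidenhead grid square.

PC20fw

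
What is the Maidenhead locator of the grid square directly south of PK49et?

PK49es

Latitude subsquare t = 19; −1 → 18 = s.
The longitude characters are unchanged.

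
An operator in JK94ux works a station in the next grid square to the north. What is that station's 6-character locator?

JK95ua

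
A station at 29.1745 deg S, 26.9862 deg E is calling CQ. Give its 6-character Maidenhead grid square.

Offset from 180°W / 90°S: lon 206.9862°, lat 60.8255°.
Field: 206.9862/20 → 10 → K, 60.8255/10 → 6 → G; chars KG.
Square: 6.9862/2 → 3, 0.8255/1 → 0; chars 30.
Subsquare: 0.9862/0.0833333 → 11 → l, 0.8255/0.0416667 → 19 → t; chars lt.

KG30lt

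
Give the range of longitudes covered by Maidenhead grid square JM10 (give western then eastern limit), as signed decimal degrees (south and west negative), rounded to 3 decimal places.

Field J=9, M=12: +9·20° lon, +12·10° lat → SW at lon 0°, lat 30°.
Square 1, 0: +1·2° lon, +0·1° lat → SW at lon 2°, lat 30°.
Cell spans 2° lon × 1° lat.
west 2.000, east 4.000.

2.000, 4.000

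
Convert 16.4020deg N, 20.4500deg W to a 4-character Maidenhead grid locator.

Add 180° to longitude and 90° to latitude: 159.55, 106.40.
Field: 159.55/20 → 7 → H, 106.40/10 → 10 → K; chars HK.
Square: 19.55/2 → 9, 6.40/1 → 6; chars 96.

HK96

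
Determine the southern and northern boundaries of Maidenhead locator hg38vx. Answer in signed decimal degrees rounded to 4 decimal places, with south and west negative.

Field H=7, G=6: +7·20° lon, +6·10° lat → SW at lon -40°, lat -30°.
Square 3, 8: +3·2° lon, +8·1° lat → SW at lon -34°, lat -22°.
Subsquare v=21, x=23: +21·0.0833333° lon, +23·0.0416667° lat → SW at lon -32.25°, lat -21.0417°.
Cell spans 0.0833333° lon × 0.0416667° lat.
south -21.0417, north -21.0000.

-21.0417, -21.0000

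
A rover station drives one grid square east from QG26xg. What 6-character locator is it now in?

Longitude subsquare x = 23; +1 → 24, wraps to 0 = a, carry into square.
Longitude square 2; +1 → 3.
The latitude characters are unchanged.

QG36ag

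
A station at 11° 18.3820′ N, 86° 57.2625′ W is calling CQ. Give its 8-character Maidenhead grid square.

EK61mh53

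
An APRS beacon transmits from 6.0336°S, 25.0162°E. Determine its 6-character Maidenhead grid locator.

KI23mx

Shift to the Maidenhead origin (180°W, 90°S): lon 205.0162, lat 83.9664.
Field: 205.0162/20 → 10 → K, 83.9664/10 → 8 → I; chars KI.
Square: 5.0162/2 → 2, 3.9664/1 → 3; chars 23.
Subsquare: 1.0162/0.0833333 → 12 → m, 0.9664/0.0416667 → 23 → x; chars mx.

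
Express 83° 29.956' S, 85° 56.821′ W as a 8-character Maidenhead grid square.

EA76am60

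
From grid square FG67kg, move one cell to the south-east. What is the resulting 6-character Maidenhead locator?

Longitude subsquare k = 10; +1 → 11 = l.
Latitude subsquare g = 6; −1 → 5 = f.

FG67lf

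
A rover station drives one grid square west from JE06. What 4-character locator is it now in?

Longitude square 0; −1 → -1, wraps to 9, carry into field.
Longitude field J = 9; −1 → 8 = I.
The latitude characters are unchanged.

IE96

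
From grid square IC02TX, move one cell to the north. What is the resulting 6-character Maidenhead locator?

Latitude subsquare x = 23; +1 → 24, wraps to 0 = a, carry into square.
Latitude square 2; +1 → 3.
The longitude characters are unchanged.

IC03ta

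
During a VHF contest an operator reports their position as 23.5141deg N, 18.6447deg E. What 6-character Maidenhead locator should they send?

JL93hm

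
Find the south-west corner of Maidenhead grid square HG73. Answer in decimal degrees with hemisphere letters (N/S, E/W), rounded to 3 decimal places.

27.000° S, 26.000° W

Field H=7, G=6: +7·20° lon, +6·10° lat → SW at lon -40°, lat -30°.
Square 7, 3: +7·2° lon, +3·1° lat → SW at lon -26°, lat -27°.
latitude 27.000° S, longitude 26.000° W.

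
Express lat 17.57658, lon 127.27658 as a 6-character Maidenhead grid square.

PK37pn

Shift to the Maidenhead origin (180°W, 90°S): lon 307.2766, lat 107.5766.
Field: lon ⌊307.2766/20⌋ = 15 → P; lat ⌊107.5766/10⌋ = 10 → K.
Square: lon ⌊7.2766/2⌋ = 3; lat ⌊7.5766/1⌋ = 7.
Subsquare: lon ⌊1.2766/0.0833333⌋ = 15 → p; lat ⌊0.5766/0.0416667⌋ = 13 → n.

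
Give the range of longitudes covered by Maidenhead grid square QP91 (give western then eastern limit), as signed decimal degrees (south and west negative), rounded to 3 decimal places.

158.000, 160.000

Field Q=16, P=15: +16·20° lon, +15·10° lat → SW at lon 140°, lat 60°.
Square 9, 1: +9·2° lon, +1·1° lat → SW at lon 158°, lat 61°.
Cell spans 2° lon × 1° lat.
west 158.000, east 160.000.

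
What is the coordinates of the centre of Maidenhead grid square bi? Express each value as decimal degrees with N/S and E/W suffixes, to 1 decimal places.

Field B=1, I=8: +1·20° lon, +8·10° lat → SW at lon -160°, lat -10°.
Cell spans 20° lon × 10° lat. Centre is SW corner plus half of each.
latitude 5.0° S, longitude 150.0° W.

5.0° S, 150.0° W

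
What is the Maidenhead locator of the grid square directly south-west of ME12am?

ME02xl

Longitude subsquare a = 0; −1 → -1, wraps to 23 = x, carry into square.
Longitude square 1; −1 → 0.
Latitude subsquare m = 12; −1 → 11 = l.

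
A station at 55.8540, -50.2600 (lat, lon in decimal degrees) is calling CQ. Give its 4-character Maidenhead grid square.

Offset from 180°W / 90°S: lon 129.74°, lat 145.85°.
Field: 129.74/20 → 6 → G, 145.85/10 → 14 → O; chars GO.
Square: 9.74/2 → 4, 5.85/1 → 5; chars 45.

GO45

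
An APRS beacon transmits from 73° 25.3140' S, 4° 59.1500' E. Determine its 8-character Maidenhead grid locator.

JB26ln88

Add 180° to longitude and 90° to latitude: 184.98583, 16.57810.
Field: 184.98583/20 → 9 → J, 16.57810/10 → 1 → B; chars JB.
Square: 4.98583/2 → 2, 6.57810/1 → 6; chars 26.
Subsquare: 0.98583/0.0833333 → 11 → l, 0.57810/0.0416667 → 13 → n; chars ln.
Extended square: 0.06917/0.00833333 → 8, 0.03643/0.00416667 → 8; chars 88.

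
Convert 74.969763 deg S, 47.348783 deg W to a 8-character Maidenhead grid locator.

GB65ha87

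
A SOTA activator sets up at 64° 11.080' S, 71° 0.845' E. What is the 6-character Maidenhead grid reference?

Add 180° to longitude and 90° to latitude: 251.0141, 25.8153.
Field (20°×10°, letters A–R): 251.0141/20 → 12 → M, 25.8153/10 → 2 → C; chars MC.
Square (2°×1°, digits 0–9): 11.0141/2 → 5, 5.8153/1 → 5; chars 55.
Subsquare (5′×2.5′, letters a–x): 1.0141/0.0833333 → 12 → m, 0.8153/0.0416667 → 19 → t; chars mt.

MC55mt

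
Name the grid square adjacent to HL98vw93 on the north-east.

HL98ww04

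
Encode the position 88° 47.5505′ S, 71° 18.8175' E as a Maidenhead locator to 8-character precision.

Add 180° to longitude and 90° to latitude: 251.31363, 1.20749.
Field: lon ⌊251.31363/20⌋ = 12 → M; lat ⌊1.20749/10⌋ = 0 → A.
Square: lon ⌊11.31363/2⌋ = 5; lat ⌊1.20749/1⌋ = 1.
Subsquare: lon ⌊1.31363/0.0833333⌋ = 15 → p; lat ⌊0.20749/0.0416667⌋ = 4 → e.
Extended square: lon ⌊0.06363/0.00833333⌋ = 7; lat ⌊0.04083/0.00416667⌋ = 9.

MA51pe79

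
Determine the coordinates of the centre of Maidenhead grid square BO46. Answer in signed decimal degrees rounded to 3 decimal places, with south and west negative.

56.500, -151.000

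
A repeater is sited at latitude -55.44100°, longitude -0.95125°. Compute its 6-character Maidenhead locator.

Add 180° to longitude and 90° to latitude: 179.0488, 34.5590.
Field: 179.0488/20 → 8 → I, 34.5590/10 → 3 → D; chars ID.
Square: 19.0488/2 → 9, 4.5590/1 → 4; chars 94.
Subsquare: 1.0488/0.0833333 → 12 → m, 0.5590/0.0416667 → 13 → n; chars mn.

ID94mn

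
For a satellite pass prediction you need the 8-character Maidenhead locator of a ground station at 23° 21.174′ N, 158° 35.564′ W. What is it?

Shift to the Maidenhead origin (180°W, 90°S): lon 21.40727, lat 113.35290.
Field: 21.40727/20 → 1 → B, 113.35290/10 → 11 → L; chars BL.
Square: 1.40727/2 → 0, 3.35290/1 → 3; chars 03.
Subsquare: 1.40727/0.0833333 → 16 → q, 0.35290/0.0416667 → 8 → i; chars qi.
Extended square: 0.07393/0.00833333 → 8, 0.01957/0.00416667 → 4; chars 84.

BL03qi84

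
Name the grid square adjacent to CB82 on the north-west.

CB73

Longitude square 8; −1 → 7.
Latitude square 2; +1 → 3.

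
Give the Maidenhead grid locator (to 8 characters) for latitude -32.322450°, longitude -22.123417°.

Add 180° to longitude and 90° to latitude: 157.87658, 57.67755.
Field: 157.87658/20 → 7 → H, 57.67755/10 → 5 → F; chars HF.
Square: 17.87658/2 → 8, 7.67755/1 → 7; chars 87.
Subsquare: 1.87658/0.0833333 → 22 → w, 0.67755/0.0416667 → 16 → q; chars wq.
Extended square: 0.04325/0.00833333 → 5, 0.01088/0.00416667 → 2; chars 52.

HF87wq52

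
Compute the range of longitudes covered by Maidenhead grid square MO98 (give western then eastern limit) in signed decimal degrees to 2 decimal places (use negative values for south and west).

Field M=12, O=14: +12·20° lon, +14·10° lat → SW at lon 60°, lat 50°.
Square 9, 8: +9·2° lon, +8·1° lat → SW at lon 78°, lat 58°.
Cell spans 2° lon × 1° lat.
west 78.00, east 80.00.

78.00, 80.00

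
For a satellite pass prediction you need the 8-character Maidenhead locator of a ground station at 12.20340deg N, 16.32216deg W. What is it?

Offset from 180°W / 90°S: lon 163.67784°, lat 102.20340°.
Field (20°×10°, letters A–R): lon ⌊163.67784/20⌋ = 8 → I; lat ⌊102.20340/10⌋ = 10 → K.
Square (2°×1°, digits 0–9): lon ⌊3.67784/2⌋ = 1; lat ⌊2.20340/1⌋ = 2.
Subsquare (5′×2.5′, letters a–x): lon ⌊1.67784/0.0833333⌋ = 20 → u; lat ⌊0.20340/0.0416667⌋ = 4 → e.
Extended square (30″×15″, digits 0–9): lon ⌊0.01117/0.00833333⌋ = 1; lat ⌊0.03673/0.00416667⌋ = 8.

IK12ue18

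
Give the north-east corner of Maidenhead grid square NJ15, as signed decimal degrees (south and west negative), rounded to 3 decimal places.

Field N=13, J=9: +13·20° lon, +9·10° lat → SW at lon 80°, lat 0°.
Square 1, 5: +1·2° lon, +5·1° lat → SW at lon 82°, lat 5°.
Cell spans 2° lon × 1° lat. NE corner is SW corner plus one full cell.
latitude 6.000, longitude 84.000.

6.000, 84.000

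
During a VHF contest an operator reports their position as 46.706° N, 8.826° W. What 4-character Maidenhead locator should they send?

Shift to the Maidenhead origin (180°W, 90°S): lon 171.17, lat 136.71.
Field (20°×10°, letters A–R): 171.17/20 → 8 → I, 136.71/10 → 13 → N; chars IN.
Square (2°×1°, digits 0–9): 11.17/2 → 5, 6.71/1 → 6; chars 56.

IN56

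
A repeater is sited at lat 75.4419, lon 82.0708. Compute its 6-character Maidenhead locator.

NQ15ak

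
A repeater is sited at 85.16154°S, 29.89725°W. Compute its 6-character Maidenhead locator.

HA54bu

Offset from 180°W / 90°S: lon 150.1028°, lat 4.8385°.
Field (20°×10°, letters A–R): 150.1028/20 → 7 → H, 4.8385/10 → 0 → A; chars HA.
Square (2°×1°, digits 0–9): 10.1028/2 → 5, 4.8385/1 → 4; chars 54.
Subsquare (5′×2.5′, letters a–x): 0.1028/0.0833333 → 1 → b, 0.8385/0.0416667 → 20 → u; chars bu.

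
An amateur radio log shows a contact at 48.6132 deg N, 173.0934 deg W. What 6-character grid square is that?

AN38ko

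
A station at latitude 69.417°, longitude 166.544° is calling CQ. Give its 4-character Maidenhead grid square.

Shift to the Maidenhead origin (180°W, 90°S): lon 346.54, lat 159.42.
Field: 346.54/20 → 17 → R, 159.42/10 → 15 → P; chars RP.
Square: 6.54/2 → 3, 9.42/1 → 9; chars 39.

RP39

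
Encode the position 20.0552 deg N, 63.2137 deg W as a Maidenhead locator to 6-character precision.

Shift to the Maidenhead origin (180°W, 90°S): lon 116.7863, lat 110.0552.
Field (20°×10°, letters A–R): 116.7863/20 → 5 → F, 110.0552/10 → 11 → L; chars FL.
Square (2°×1°, digits 0–9): 16.7863/2 → 8, 0.0552/1 → 0; chars 80.
Subsquare (5′×2.5′, letters a–x): 0.7863/0.0833333 → 9 → j, 0.0552/0.0416667 → 1 → b; chars jb.

FL80jb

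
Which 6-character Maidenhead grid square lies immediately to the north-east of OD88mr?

OD88ns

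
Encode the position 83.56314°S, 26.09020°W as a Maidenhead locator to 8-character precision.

HA66wk94

Offset from 180°W / 90°S: lon 153.90980°, lat 6.43686°.
Field (20°×10°, letters A–R): lon ⌊153.90980/20⌋ = 7 → H; lat ⌊6.43686/10⌋ = 0 → A.
Square (2°×1°, digits 0–9): lon ⌊13.90980/2⌋ = 6; lat ⌊6.43686/1⌋ = 6.
Subsquare (5′×2.5′, letters a–x): lon ⌊1.90980/0.0833333⌋ = 22 → w; lat ⌊0.43686/0.0416667⌋ = 10 → k.
Extended square (30″×15″, digits 0–9): lon ⌊0.07647/0.00833333⌋ = 9; lat ⌊0.02019/0.00416667⌋ = 4.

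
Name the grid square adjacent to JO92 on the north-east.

KO03

Longitude square 9; +1 → 10, wraps to 0, carry into field.
Longitude field J = 9; +1 → 10 = K.
Latitude square 2; +1 → 3.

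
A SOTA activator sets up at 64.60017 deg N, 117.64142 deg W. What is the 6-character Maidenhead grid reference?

DP14eo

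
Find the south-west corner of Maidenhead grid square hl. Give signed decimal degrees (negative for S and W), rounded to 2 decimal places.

20.00, -40.00

Field H=7, L=11: +7·20° lon, +11·10° lat → SW at lon -40°, lat 20°.
latitude 20.00, longitude -40.00.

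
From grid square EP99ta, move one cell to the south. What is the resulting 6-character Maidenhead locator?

EP98tx

Latitude subsquare a = 0; −1 → -1, wraps to 23 = x, carry into square.
Latitude square 9; −1 → 8.
The longitude characters are unchanged.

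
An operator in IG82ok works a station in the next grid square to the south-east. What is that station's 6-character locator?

Longitude subsquare o = 14; +1 → 15 = p.
Latitude subsquare k = 10; −1 → 9 = j.

IG82pj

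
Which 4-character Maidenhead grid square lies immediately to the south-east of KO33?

Longitude square 3; +1 → 4.
Latitude square 3; −1 → 2.

KO42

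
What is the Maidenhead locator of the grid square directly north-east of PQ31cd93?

PQ31dd04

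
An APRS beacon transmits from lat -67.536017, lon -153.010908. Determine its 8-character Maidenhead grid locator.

BC32ll81

Add 180° to longitude and 90° to latitude: 26.98909, 22.46398.
Field (20°×10°, letters A–R): lon ⌊26.98909/20⌋ = 1 → B; lat ⌊22.46398/10⌋ = 2 → C.
Square (2°×1°, digits 0–9): lon ⌊6.98909/2⌋ = 3; lat ⌊2.46398/1⌋ = 2.
Subsquare (5′×2.5′, letters a–x): lon ⌊0.98909/0.0833333⌋ = 11 → l; lat ⌊0.46398/0.0416667⌋ = 11 → l.
Extended square (30″×15″, digits 0–9): lon ⌊0.07243/0.00833333⌋ = 8; lat ⌊0.00565/0.00416667⌋ = 1.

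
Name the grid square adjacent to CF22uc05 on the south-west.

CF22tc94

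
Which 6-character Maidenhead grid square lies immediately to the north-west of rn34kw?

Longitude subsquare k = 10; −1 → 9 = j.
Latitude subsquare w = 22; +1 → 23 = x.

RN34jx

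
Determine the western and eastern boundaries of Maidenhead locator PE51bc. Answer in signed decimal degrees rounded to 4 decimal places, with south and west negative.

130.0833, 130.1667

Field P=15, E=4: +15·20° lon, +4·10° lat → SW at lon 120°, lat -50°.
Square 5, 1: +5·2° lon, +1·1° lat → SW at lon 130°, lat -49°.
Subsquare b=1, c=2: +1·0.0833333° lon, +2·0.0416667° lat → SW at lon 130.083°, lat -48.9167°.
Cell spans 0.0833333° lon × 0.0416667° lat.
west 130.0833, east 130.1667.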